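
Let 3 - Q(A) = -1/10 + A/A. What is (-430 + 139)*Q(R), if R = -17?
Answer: -6111/10 ≈ -611.10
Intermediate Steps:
Q(A) = 21/10 (Q(A) = 3 - (-1/10 + A/A) = 3 - (-1*⅒ + 1) = 3 - (-⅒ + 1) = 3 - 1*9/10 = 3 - 9/10 = 21/10)
(-430 + 139)*Q(R) = (-430 + 139)*(21/10) = -291*21/10 = -6111/10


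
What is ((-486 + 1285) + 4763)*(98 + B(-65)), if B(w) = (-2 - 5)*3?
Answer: 428274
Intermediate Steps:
B(w) = -21 (B(w) = -7*3 = -21)
((-486 + 1285) + 4763)*(98 + B(-65)) = ((-486 + 1285) + 4763)*(98 - 21) = (799 + 4763)*77 = 5562*77 = 428274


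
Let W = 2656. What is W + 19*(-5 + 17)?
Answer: 2884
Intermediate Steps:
W + 19*(-5 + 17) = 2656 + 19*(-5 + 17) = 2656 + 19*12 = 2656 + 228 = 2884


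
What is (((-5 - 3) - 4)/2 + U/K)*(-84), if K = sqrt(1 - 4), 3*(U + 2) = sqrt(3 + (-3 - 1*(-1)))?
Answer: 504 - 140*I*sqrt(3)/3 ≈ 504.0 - 80.829*I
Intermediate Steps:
U = -5/3 (U = -2 + sqrt(3 + (-3 - 1*(-1)))/3 = -2 + sqrt(3 + (-3 + 1))/3 = -2 + sqrt(3 - 2)/3 = -2 + sqrt(1)/3 = -2 + (1/3)*1 = -2 + 1/3 = -5/3 ≈ -1.6667)
K = I*sqrt(3) (K = sqrt(-3) = I*sqrt(3) ≈ 1.732*I)
(((-5 - 3) - 4)/2 + U/K)*(-84) = (((-5 - 3) - 4)/2 - 5*(-I*sqrt(3)/3)/3)*(-84) = ((-8 - 4)*(1/2) - (-5)*I*sqrt(3)/9)*(-84) = (-12*1/2 + 5*I*sqrt(3)/9)*(-84) = (-6 + 5*I*sqrt(3)/9)*(-84) = 504 - 140*I*sqrt(3)/3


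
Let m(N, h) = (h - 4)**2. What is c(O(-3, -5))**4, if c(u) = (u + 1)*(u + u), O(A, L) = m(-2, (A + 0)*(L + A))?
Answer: 10591011471769600000000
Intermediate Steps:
m(N, h) = (-4 + h)**2
O(A, L) = (-4 + A*(A + L))**2 (O(A, L) = (-4 + (A + 0)*(L + A))**2 = (-4 + A*(A + L))**2)
c(u) = 2*u*(1 + u) (c(u) = (1 + u)*(2*u) = 2*u*(1 + u))
c(O(-3, -5))**4 = (2*(-4 - 3*(-3 - 5))**2*(1 + (-4 - 3*(-3 - 5))**2))**4 = (2*(-4 - 3*(-8))**2*(1 + (-4 - 3*(-8))**2))**4 = (2*(-4 + 24)**2*(1 + (-4 + 24)**2))**4 = (2*20**2*(1 + 20**2))**4 = (2*400*(1 + 400))**4 = (2*400*401)**4 = 320800**4 = 10591011471769600000000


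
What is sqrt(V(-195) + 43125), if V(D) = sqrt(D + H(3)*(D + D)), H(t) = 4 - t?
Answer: sqrt(43125 + 3*I*sqrt(65)) ≈ 207.67 + 0.0582*I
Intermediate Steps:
V(D) = sqrt(3)*sqrt(D) (V(D) = sqrt(D + (4 - 1*3)*(D + D)) = sqrt(D + (4 - 3)*(2*D)) = sqrt(D + 1*(2*D)) = sqrt(D + 2*D) = sqrt(3*D) = sqrt(3)*sqrt(D))
sqrt(V(-195) + 43125) = sqrt(sqrt(3)*sqrt(-195) + 43125) = sqrt(sqrt(3)*(I*sqrt(195)) + 43125) = sqrt(3*I*sqrt(65) + 43125) = sqrt(43125 + 3*I*sqrt(65))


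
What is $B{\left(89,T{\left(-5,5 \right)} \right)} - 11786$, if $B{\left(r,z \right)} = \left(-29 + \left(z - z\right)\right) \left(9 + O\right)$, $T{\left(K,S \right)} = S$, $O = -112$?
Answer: $-8799$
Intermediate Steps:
$B{\left(r,z \right)} = 2987$ ($B{\left(r,z \right)} = \left(-29 + \left(z - z\right)\right) \left(9 - 112\right) = \left(-29 + 0\right) \left(-103\right) = \left(-29\right) \left(-103\right) = 2987$)
$B{\left(89,T{\left(-5,5 \right)} \right)} - 11786 = 2987 - 11786 = -8799$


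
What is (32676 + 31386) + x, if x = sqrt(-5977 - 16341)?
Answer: 64062 + I*sqrt(22318) ≈ 64062.0 + 149.39*I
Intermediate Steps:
x = I*sqrt(22318) (x = sqrt(-22318) = I*sqrt(22318) ≈ 149.39*I)
(32676 + 31386) + x = (32676 + 31386) + I*sqrt(22318) = 64062 + I*sqrt(22318)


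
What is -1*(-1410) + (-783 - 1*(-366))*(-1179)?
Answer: 493053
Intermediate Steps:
-1*(-1410) + (-783 - 1*(-366))*(-1179) = 1410 + (-783 + 366)*(-1179) = 1410 - 417*(-1179) = 1410 + 491643 = 493053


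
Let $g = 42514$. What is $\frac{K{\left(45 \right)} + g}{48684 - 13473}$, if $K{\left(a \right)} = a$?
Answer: $\frac{3869}{3201} \approx 1.2087$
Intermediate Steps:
$\frac{K{\left(45 \right)} + g}{48684 - 13473} = \frac{45 + 42514}{48684 - 13473} = \frac{42559}{35211} = 42559 \cdot \frac{1}{35211} = \frac{3869}{3201}$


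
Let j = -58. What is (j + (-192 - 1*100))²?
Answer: 122500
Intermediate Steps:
(j + (-192 - 1*100))² = (-58 + (-192 - 1*100))² = (-58 + (-192 - 100))² = (-58 - 292)² = (-350)² = 122500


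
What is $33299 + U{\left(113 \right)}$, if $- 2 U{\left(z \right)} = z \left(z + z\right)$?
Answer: $20530$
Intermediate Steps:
$U{\left(z \right)} = - z^{2}$ ($U{\left(z \right)} = - \frac{z \left(z + z\right)}{2} = - \frac{z 2 z}{2} = - \frac{2 z^{2}}{2} = - z^{2}$)
$33299 + U{\left(113 \right)} = 33299 - 113^{2} = 33299 - 12769 = 20530$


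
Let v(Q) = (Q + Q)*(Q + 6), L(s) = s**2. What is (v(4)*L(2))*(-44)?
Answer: -14080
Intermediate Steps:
v(Q) = 2*Q*(6 + Q) (v(Q) = (2*Q)*(6 + Q) = 2*Q*(6 + Q))
(v(4)*L(2))*(-44) = ((2*4*(6 + 4))*2**2)*(-44) = ((2*4*10)*4)*(-44) = (80*4)*(-44) = 320*(-44) = -14080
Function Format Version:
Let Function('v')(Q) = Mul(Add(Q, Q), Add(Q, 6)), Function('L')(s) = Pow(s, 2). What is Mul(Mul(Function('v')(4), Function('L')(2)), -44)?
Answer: -14080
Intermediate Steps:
Function('v')(Q) = Mul(2, Q, Add(6, Q)) (Function('v')(Q) = Mul(Mul(2, Q), Add(6, Q)) = Mul(2, Q, Add(6, Q)))
Mul(Mul(Function('v')(4), Function('L')(2)), -44) = Mul(Mul(Mul(2, 4, Add(6, 4)), Pow(2, 2)), -44) = Mul(Mul(Mul(2, 4, 10), 4), -44) = Mul(Mul(80, 4), -44) = Mul(320, -44) = -14080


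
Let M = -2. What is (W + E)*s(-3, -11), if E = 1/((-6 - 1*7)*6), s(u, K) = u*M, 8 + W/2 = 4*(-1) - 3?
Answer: -2341/13 ≈ -180.08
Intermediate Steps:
W = -30 (W = -16 + 2*(4*(-1) - 3) = -16 + 2*(-4 - 3) = -16 + 2*(-7) = -16 - 14 = -30)
s(u, K) = -2*u (s(u, K) = u*(-2) = -2*u)
E = -1/78 (E = 1/((-6 - 7)*6) = 1/(-13*6) = 1/(-78) = -1/78 ≈ -0.012821)
(W + E)*s(-3, -11) = (-30 - 1/78)*(-2*(-3)) = -2341/78*6 = -2341/13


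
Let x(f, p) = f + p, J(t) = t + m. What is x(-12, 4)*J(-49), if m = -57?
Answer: 848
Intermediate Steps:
J(t) = -57 + t (J(t) = t - 57 = -57 + t)
x(-12, 4)*J(-49) = (-12 + 4)*(-57 - 49) = -8*(-106) = 848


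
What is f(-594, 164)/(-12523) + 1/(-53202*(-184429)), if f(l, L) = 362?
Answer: -72488591177/2507664725166 ≈ -0.028907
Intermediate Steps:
f(-594, 164)/(-12523) + 1/(-53202*(-184429)) = 362/(-12523) + 1/(-53202*(-184429)) = 362*(-1/12523) - 1/53202*(-1/184429) = -362/12523 + 1/9811991658 = -72488591177/2507664725166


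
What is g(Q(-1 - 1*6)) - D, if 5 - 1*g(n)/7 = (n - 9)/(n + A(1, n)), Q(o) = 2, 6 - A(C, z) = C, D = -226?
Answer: 268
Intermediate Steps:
A(C, z) = 6 - C
g(n) = 35 - 7*(-9 + n)/(5 + n) (g(n) = 35 - 7*(n - 9)/(n + (6 - 1*1)) = 35 - 7*(-9 + n)/(n + (6 - 1)) = 35 - 7*(-9 + n)/(n + 5) = 35 - 7*(-9 + n)/(5 + n))
g(Q(-1 - 1*6)) - D = 14*(17 + 2*2)/(5 + 2) - 1*(-226) = 14*(17 + 4)/7 + 226 = 14*(1/7)*21 + 226 = 42 + 226 = 268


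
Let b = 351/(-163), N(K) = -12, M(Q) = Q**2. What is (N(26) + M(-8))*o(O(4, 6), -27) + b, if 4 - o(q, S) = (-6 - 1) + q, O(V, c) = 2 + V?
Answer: 42029/163 ≈ 257.85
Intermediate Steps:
o(q, S) = 11 - q (o(q, S) = 4 - ((-6 - 1) + q) = 4 - (-7 + q) = 4 + (7 - q) = 11 - q)
b = -351/163 (b = 351*(-1/163) = -351/163 ≈ -2.1534)
(N(26) + M(-8))*o(O(4, 6), -27) + b = (-12 + (-8)**2)*(11 - (2 + 4)) - 351/163 = (-12 + 64)*(11 - 1*6) - 351/163 = 52*(11 - 6) - 351/163 = 52*5 - 351/163 = 260 - 351/163 = 42029/163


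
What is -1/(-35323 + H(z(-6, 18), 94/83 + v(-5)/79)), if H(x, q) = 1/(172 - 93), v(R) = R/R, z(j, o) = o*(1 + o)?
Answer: 79/2790516 ≈ 2.8310e-5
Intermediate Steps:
v(R) = 1
H(x, q) = 1/79
-1/(-35323 + H(z(-6, 18), 94/83 + v(-5)/79)) = -1/(-35323 + 1/79) = -1/(-2790516/79) = -1*(-79/2790516) = 79/2790516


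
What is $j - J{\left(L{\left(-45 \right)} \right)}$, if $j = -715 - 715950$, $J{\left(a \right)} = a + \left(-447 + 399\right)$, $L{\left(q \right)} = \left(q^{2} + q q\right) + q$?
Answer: $-720622$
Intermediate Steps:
$L{\left(q \right)} = q + 2 q^{2}$ ($L{\left(q \right)} = \left(q^{2} + q^{2}\right) + q = 2 q^{2} + q = q + 2 q^{2}$)
$J{\left(a \right)} = -48 + a$ ($J{\left(a \right)} = a - 48 = -48 + a$)
$j = -716665$ ($j = -715 - 715950 = -716665$)
$j - J{\left(L{\left(-45 \right)} \right)} = -716665 - \left(-48 - 45 \left(1 + 2 \left(-45\right)\right)\right) = -716665 - \left(-48 - 45 \left(1 - 90\right)\right) = -716665 - \left(-48 - -4005\right) = -716665 - \left(-48 + 4005\right) = -716665 - 3957 = -720622$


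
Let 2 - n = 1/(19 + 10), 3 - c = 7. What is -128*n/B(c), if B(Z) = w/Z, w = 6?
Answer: 4864/29 ≈ 167.72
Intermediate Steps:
c = -4 (c = 3 - 1*7 = 3 - 7 = -4)
B(Z) = 6/Z
n = 57/29 (n = 2 - 1/(19 + 10) = 2 - 1/29 = 57/29 ≈ 1.9655)
-128*n/B(c) = -7296/(29*(6/(-4))) = -7296/(29*(6*(-¼))) = -7296/(29*(-3/2)) = -7296*(-2)/(29*3) = -128*(-38/29) = 4864/29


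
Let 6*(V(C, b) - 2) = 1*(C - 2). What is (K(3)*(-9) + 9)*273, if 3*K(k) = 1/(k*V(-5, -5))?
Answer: 10647/5 ≈ 2129.4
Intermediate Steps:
V(C, b) = 5/3 + C/6 (V(C, b) = 2 + (1*(C - 2))/6 = 2 + (1*(-2 + C))/6 = 2 + (-2 + C)/6 = 2 + (-1/3 + C/6) = 5/3 + C/6)
K(k) = 2/(5*k) (K(k) = (1/(k*(5/3 + (1/6)*(-5))))/3 = (1/(k*(5/3 - 5/6)))/3 = (1/(k*(5/6)))/3 = ((6/5)/k)/3 = (6/(5*k))/3 = 2/(5*k))
(K(3)*(-9) + 9)*273 = (((2/5)/3)*(-9) + 9)*273 = (((2/5)*(1/3))*(-9) + 9)*273 = ((2/15)*(-9) + 9)*273 = (-6/5 + 9)*273 = (39/5)*273 = 10647/5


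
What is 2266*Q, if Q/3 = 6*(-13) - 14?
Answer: -625416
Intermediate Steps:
Q = -276 (Q = 3*(6*(-13) - 14) = 3*(-78 - 14) = 3*(-92) = -276)
2266*Q = 2266*(-276) = -625416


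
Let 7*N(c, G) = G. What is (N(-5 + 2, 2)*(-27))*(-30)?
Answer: 1620/7 ≈ 231.43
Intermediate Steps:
N(c, G) = G/7
(N(-5 + 2, 2)*(-27))*(-30) = (((1/7)*2)*(-27))*(-30) = ((2/7)*(-27))*(-30) = -54/7*(-30) = 1620/7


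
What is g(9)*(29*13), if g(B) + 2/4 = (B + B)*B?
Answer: 121771/2 ≈ 60886.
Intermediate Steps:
g(B) = -½ + 2*B² (g(B) = -½ + (B + B)*B = -½ + (2*B)*B = -½ + 2*B²)
g(9)*(29*13) = (-½ + 2*9²)*(29*13) = (-½ + 2*81)*377 = (-½ + 162)*377 = (323/2)*377 = 121771/2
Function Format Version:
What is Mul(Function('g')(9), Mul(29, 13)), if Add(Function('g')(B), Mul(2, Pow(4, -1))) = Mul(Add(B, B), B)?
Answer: Rational(121771, 2) ≈ 60886.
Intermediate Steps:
Function('g')(B) = Add(Rational(-1, 2), Mul(2, Pow(B, 2))) (Function('g')(B) = Add(Rational(-1, 2), Mul(Add(B, B), B)) = Add(Rational(-1, 2), Mul(Mul(2, B), B)) = Add(Rational(-1, 2), Mul(2, Pow(B, 2))))
Mul(Function('g')(9), Mul(29, 13)) = Mul(Add(Rational(-1, 2), Mul(2, Pow(9, 2))), Mul(29, 13)) = Mul(Add(Rational(-1, 2), Mul(2, 81)), 377) = Mul(Add(Rational(-1, 2), 162), 377) = Mul(Rational(323, 2), 377) = Rational(121771, 2)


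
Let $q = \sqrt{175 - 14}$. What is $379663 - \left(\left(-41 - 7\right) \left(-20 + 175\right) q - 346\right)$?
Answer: $380009 + 7440 \sqrt{161} \approx 4.7441 \cdot 10^{5}$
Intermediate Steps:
$q = \sqrt{161} \approx 12.689$
$379663 - \left(\left(-41 - 7\right) \left(-20 + 175\right) q - 346\right) = 379663 - \left(\left(-41 - 7\right) \left(-20 + 175\right) \sqrt{161} - 346\right) = 379663 - \left(\left(-48\right) 155 \sqrt{161} - 346\right) = 379663 - \left(- 7440 \sqrt{161} - 346\right) = 379663 - \left(-346 - 7440 \sqrt{161}\right) = 379663 + \left(346 + 7440 \sqrt{161}\right) = 380009 + 7440 \sqrt{161}$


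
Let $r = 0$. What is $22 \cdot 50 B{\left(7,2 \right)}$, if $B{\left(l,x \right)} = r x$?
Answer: $0$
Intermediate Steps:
$B{\left(l,x \right)} = 0$ ($B{\left(l,x \right)} = 0 x = 0$)
$22 \cdot 50 B{\left(7,2 \right)} = 22 \cdot 50 \cdot 0 = 1100 \cdot 0 = 0$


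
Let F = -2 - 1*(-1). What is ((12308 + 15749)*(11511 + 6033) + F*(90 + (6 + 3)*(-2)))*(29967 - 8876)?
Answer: 10381663762176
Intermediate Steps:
F = -1 (F = -2 + 1 = -1)
((12308 + 15749)*(11511 + 6033) + F*(90 + (6 + 3)*(-2)))*(29967 - 8876) = ((12308 + 15749)*(11511 + 6033) - (90 + (6 + 3)*(-2)))*(29967 - 8876) = (28057*17544 - (90 + 9*(-2)))*21091 = (492232008 - (90 - 18))*21091 = (492232008 - 1*72)*21091 = (492232008 - 72)*21091 = 492231936*21091 = 10381663762176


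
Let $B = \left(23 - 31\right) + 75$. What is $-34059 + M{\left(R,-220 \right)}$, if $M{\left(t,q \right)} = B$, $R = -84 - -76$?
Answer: $-33992$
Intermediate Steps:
$R = -8$ ($R = -84 + 76 = -8$)
$B = 67$ ($B = -8 + 75 = 67$)
$M{\left(t,q \right)} = 67$
$-34059 + M{\left(R,-220 \right)} = -34059 + 67 = -33992$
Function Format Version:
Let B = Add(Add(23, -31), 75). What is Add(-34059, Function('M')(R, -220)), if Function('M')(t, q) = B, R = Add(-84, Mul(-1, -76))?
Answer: -33992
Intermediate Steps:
R = -8 (R = Add(-84, 76) = -8)
B = 67 (B = Add(-8, 75) = 67)
Function('M')(t, q) = 67
Add(-34059, Function('M')(R, -220)) = Add(-34059, 67) = -33992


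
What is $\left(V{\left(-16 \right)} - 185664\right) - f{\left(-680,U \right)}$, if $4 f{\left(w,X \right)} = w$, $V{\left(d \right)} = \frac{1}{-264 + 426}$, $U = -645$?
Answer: $- \frac{30050027}{162} \approx -1.8549 \cdot 10^{5}$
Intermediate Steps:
$V{\left(d \right)} = \frac{1}{162}$
$f{\left(w,X \right)} = \frac{w}{4}$
$\left(V{\left(-16 \right)} - 185664\right) - f{\left(-680,U \right)} = \left(\frac{1}{162} - 185664\right) - \frac{1}{4} \left(-680\right) = \left(\frac{1}{162} - 185664\right) - -170 = - \frac{30077567}{162} + 170 = - \frac{30050027}{162}$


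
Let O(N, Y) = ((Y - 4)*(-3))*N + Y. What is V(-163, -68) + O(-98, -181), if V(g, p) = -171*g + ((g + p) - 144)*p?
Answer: -1198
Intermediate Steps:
O(N, Y) = Y + N*(12 - 3*Y) (O(N, Y) = ((-4 + Y)*(-3))*N + Y = (12 - 3*Y)*N + Y = N*(12 - 3*Y) + Y = Y + N*(12 - 3*Y))
V(g, p) = -171*g + p*(-144 + g + p) (V(g, p) = -171*g + (-144 + g + p)*p = -171*g + p*(-144 + g + p))
V(-163, -68) + O(-98, -181) = ((-68)² - 171*(-163) - 144*(-68) - 163*(-68)) + (-181 + 12*(-98) - 3*(-98)*(-181)) = (4624 + 27873 + 9792 + 11084) + (-181 - 1176 - 53214) = 53373 - 54571 = -1198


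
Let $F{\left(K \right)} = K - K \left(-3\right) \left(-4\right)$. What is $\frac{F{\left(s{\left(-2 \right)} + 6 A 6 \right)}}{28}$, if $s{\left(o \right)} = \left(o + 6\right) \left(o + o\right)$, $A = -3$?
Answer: $\frac{341}{7} \approx 48.714$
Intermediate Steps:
$s{\left(o \right)} = 2 o \left(6 + o\right)$ ($s{\left(o \right)} = \left(6 + o\right) 2 o = 2 o \left(6 + o\right)$)
$F{\left(K \right)} = - 11 K$ ($F{\left(K \right)} = K - - 3 K \left(-4\right) = K - 12 K = - 11 K$)
$\frac{F{\left(s{\left(-2 \right)} + 6 A 6 \right)}}{28} = \frac{\left(-11\right) \left(2 \left(-2\right) \left(6 - 2\right) + 6 \left(\left(-3\right) 6\right)\right)}{28} = \frac{\left(-11\right) \left(2 \left(-2\right) 4 + 6 \left(-18\right)\right)}{28} = \frac{\left(-11\right) \left(-16 - 108\right)}{28} = \frac{\left(-11\right) \left(-124\right)}{28} = \frac{1}{28} \cdot 1364 = \frac{341}{7}$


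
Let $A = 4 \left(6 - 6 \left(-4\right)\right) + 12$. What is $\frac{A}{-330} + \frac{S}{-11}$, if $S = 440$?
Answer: $- \frac{202}{5} \approx -40.4$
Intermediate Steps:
$A = 132$ ($A = 4 \left(6 - -24\right) + 12 = 4 \left(6 + 24\right) + 12 = 4 \cdot 30 + 12 = 120 + 12 = 132$)
$\frac{A}{-330} + \frac{S}{-11} = \frac{132}{-330} + \frac{440}{-11} = 132 \left(- \frac{1}{330}\right) + 440 \left(- \frac{1}{11}\right) = - \frac{2}{5} - 40 = - \frac{202}{5}$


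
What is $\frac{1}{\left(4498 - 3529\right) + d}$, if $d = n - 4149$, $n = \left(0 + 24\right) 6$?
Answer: $- \frac{1}{3036} \approx -0.00032938$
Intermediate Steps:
$n = 144$ ($n = 24 \cdot 6 = 144$)
$d = -4005$ ($d = 144 - 4149 = -4005$)
$\frac{1}{\left(4498 - 3529\right) + d} = \frac{1}{\left(4498 - 3529\right) - 4005} = \frac{1}{969 - 4005} = \frac{1}{-3036} = - \frac{1}{3036}$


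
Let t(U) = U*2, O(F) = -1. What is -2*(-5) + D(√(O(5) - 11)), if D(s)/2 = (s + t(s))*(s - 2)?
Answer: -62 - 24*I*√3 ≈ -62.0 - 41.569*I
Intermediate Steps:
t(U) = 2*U
D(s) = 6*s*(-2 + s) (D(s) = 2*((s + 2*s)*(s - 2)) = 2*((3*s)*(-2 + s)) = 2*(3*s*(-2 + s)) = 6*s*(-2 + s))
-2*(-5) + D(√(O(5) - 11)) = -2*(-5) + 6*√(-1 - 11)*(-2 + √(-1 - 11)) = 10 + 6*√(-12)*(-2 + √(-12)) = 10 + 6*(2*I*√3)*(-2 + 2*I*√3) = 10 + 12*I*√3*(-2 + 2*I*√3)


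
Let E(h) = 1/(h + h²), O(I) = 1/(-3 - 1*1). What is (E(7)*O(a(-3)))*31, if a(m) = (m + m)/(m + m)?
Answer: -31/224 ≈ -0.13839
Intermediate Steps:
a(m) = 1 (a(m) = (2*m)/((2*m)) = (2*m)*(1/(2*m)) = 1)
O(I) = -¼ (O(I) = 1/(-3 - 1) = 1/(-4) = -¼)
(E(7)*O(a(-3)))*31 = ((1/(7*(1 + 7)))*(-¼))*31 = (((⅐)/8)*(-¼))*31 = (((⅐)*(⅛))*(-¼))*31 = ((1/56)*(-¼))*31 = -1/224*31 = -31/224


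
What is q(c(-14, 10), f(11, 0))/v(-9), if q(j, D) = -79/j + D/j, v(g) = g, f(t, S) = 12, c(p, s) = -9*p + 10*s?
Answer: 67/2034 ≈ 0.032940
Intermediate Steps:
q(c(-14, 10), f(11, 0))/v(-9) = ((-79 + 12)/(-9*(-14) + 10*10))/(-9) = (-67/(126 + 100))*(-⅑) = (-67/226)*(-⅑) = ((1/226)*(-67))*(-⅑) = -67/226*(-⅑) = 67/2034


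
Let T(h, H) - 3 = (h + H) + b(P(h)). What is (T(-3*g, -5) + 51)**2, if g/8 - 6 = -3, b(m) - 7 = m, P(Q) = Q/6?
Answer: 784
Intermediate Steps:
P(Q) = Q/6 (P(Q) = Q*(1/6) = Q/6)
b(m) = 7 + m
g = 24 (g = 48 + 8*(-3) = 48 - 24 = 24)
T(h, H) = 10 + H + 7*h/6 (T(h, H) = 3 + ((h + H) + (7 + h/6)) = 3 + ((H + h) + (7 + h/6)) = 3 + (7 + H + 7*h/6) = 10 + H + 7*h/6)
(T(-3*g, -5) + 51)**2 = ((10 - 5 + 7*(-3*24)/6) + 51)**2 = ((10 - 5 + (7/6)*(-72)) + 51)**2 = ((10 - 5 - 84) + 51)**2 = (-79 + 51)**2 = (-28)**2 = 784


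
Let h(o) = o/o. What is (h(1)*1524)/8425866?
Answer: 254/1404311 ≈ 0.00018087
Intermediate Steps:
h(o) = 1
(h(1)*1524)/8425866 = (1*1524)/8425866 = 1524*(1/8425866) = 254/1404311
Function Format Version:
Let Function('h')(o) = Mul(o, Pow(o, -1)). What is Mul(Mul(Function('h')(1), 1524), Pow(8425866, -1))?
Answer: Rational(254, 1404311) ≈ 0.00018087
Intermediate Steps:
Function('h')(o) = 1
Mul(Mul(Function('h')(1), 1524), Pow(8425866, -1)) = Mul(Mul(1, 1524), Pow(8425866, -1)) = Mul(1524, Rational(1, 8425866)) = Rational(254, 1404311)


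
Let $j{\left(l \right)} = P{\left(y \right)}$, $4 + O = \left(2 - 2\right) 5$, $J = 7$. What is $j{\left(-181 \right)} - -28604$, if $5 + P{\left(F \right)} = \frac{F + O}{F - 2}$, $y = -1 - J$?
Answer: $\frac{143001}{5} \approx 28600.0$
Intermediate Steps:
$y = -8$ ($y = -1 - 7 = -8$)
$O = -4$ ($O = -4 + \left(2 - 2\right) 5 = -4 + 0 \cdot 5 = -4 + 0 = -4$)
$P{\left(F \right)} = -5 + \frac{-4 + F}{-2 + F}$ ($P{\left(F \right)} = -5 + \frac{F - 4}{F - 2} = -5 + \frac{-4 + F}{-2 + F}$)
$j{\left(l \right)} = - \frac{19}{5}$ ($j{\left(l \right)} = \frac{2 \left(3 - -16\right)}{-2 - 8} = \frac{2 \left(3 + 16\right)}{-10} = 2 \left(- \frac{1}{10}\right) 19 = - \frac{19}{5}$)
$j{\left(-181 \right)} - -28604 = - \frac{19}{5} - -28604 = - \frac{19}{5} + 28604 = \frac{143001}{5}$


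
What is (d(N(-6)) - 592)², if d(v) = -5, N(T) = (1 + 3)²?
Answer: 356409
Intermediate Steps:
N(T) = 16 (N(T) = 4² = 16)
(d(N(-6)) - 592)² = (-5 - 592)² = (-597)² = 356409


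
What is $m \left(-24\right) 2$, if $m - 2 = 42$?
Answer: $-2112$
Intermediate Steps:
$m = 44$ ($m = 2 + 42 = 44$)
$m \left(-24\right) 2 = 44 \left(-24\right) 2 = \left(-1056\right) 2 = -2112$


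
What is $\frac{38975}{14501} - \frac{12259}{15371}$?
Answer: $\frac{421316966}{222894871} \approx 1.8902$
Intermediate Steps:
$\frac{38975}{14501} - \frac{12259}{15371} = \frac{421316966}{222894871}$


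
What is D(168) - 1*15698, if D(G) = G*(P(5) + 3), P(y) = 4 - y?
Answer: -15362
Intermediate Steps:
D(G) = 2*G (D(G) = G*((4 - 1*5) + 3) = G*((4 - 5) + 3) = G*(-1 + 3) = G*2 = 2*G)
D(168) - 1*15698 = 2*168 - 1*15698 = 336 - 15698 = -15362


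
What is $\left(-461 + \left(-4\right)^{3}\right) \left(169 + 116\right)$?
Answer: $-149625$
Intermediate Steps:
$\left(-461 + \left(-4\right)^{3}\right) \left(169 + 116\right) = \left(-461 - 64\right) 285 = \left(-525\right) 285 = -149625$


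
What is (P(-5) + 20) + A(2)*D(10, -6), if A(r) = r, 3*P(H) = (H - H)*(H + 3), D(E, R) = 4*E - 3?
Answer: 94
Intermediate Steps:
D(E, R) = -3 + 4*E
P(H) = 0 (P(H) = ((H - H)*(H + 3))/3 = (0*(3 + H))/3 = (⅓)*0 = 0)
(P(-5) + 20) + A(2)*D(10, -6) = (0 + 20) + 2*(-3 + 4*10) = 20 + 2*(-3 + 40) = 20 + 2*37 = 20 + 74 = 94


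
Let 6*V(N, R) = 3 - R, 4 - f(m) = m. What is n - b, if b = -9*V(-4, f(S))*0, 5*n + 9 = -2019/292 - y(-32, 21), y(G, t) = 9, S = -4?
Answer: -1455/292 ≈ -4.9829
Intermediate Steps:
f(m) = 4 - m
V(N, R) = ½ - R/6 (V(N, R) = (3 - R)/6 = ½ - R/6)
n = -1455/292 (n = -9/5 + (-2019/292 - 1*9)/5 = -9/5 + (-2019*1/292 - 9)/5 = -9/5 + (-2019/292 - 9)/5 = -9/5 + (⅕)*(-4647/292) = -9/5 - 4647/1460 = -1455/292 ≈ -4.9829)
b = 0 (b = -9*(½ - (4 - 1*(-4))/6)*0 = -9*(½ - (4 + 4)/6)*0 = -9*(½ - ⅙*8)*0 = -9*(½ - 4/3)*0 = -9*(-⅚)*0 = (15/2)*0 = 0)
n - b = -1455/292 - 1*0 = -1455/292 + 0 = -1455/292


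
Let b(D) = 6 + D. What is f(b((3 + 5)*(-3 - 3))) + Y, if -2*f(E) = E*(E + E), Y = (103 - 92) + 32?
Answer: -1721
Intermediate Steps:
Y = 43 (Y = 11 + 32 = 43)
f(E) = -E² (f(E) = -E*(E + E)/2 = -E*2*E/2 = -E²)
f(b((3 + 5)*(-3 - 3))) + Y = -(6 + (3 + 5)*(-3 - 3))² + 43 = -(6 + 8*(-6))² + 43 = -(6 - 48)² + 43 = -1*(-42)² + 43 = -1*1764 + 43 = -1764 + 43 = -1721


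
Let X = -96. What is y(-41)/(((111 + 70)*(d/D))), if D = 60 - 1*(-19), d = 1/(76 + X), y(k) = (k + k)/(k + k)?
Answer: -1580/181 ≈ -8.7293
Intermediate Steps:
y(k) = 1 (y(k) = (2*k)/((2*k)) = (2*k)*(1/(2*k)) = 1)
d = -1/20 (d = 1/(76 - 96) = 1/(-20) = -1/20 ≈ -0.050000)
D = 79 (D = 60 + 19 = 79)
y(-41)/(((111 + 70)*(d/D))) = 1/((111 + 70)*(-1/20/79)) = 1/(181*(-1/20*1/79)) = 1/(181*(-1/1580)) = 1/(-181/1580) = 1*(-1580/181) = -1580/181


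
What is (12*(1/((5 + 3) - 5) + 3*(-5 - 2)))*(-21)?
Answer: 5208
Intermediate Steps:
(12*(1/((5 + 3) - 5) + 3*(-5 - 2)))*(-21) = (12*(1/(8 - 5) + 3*(-7)))*(-21) = (12*(1/3 - 21))*(-21) = (12*(⅓ - 21))*(-21) = (12*(-62/3))*(-21) = -248*(-21) = 5208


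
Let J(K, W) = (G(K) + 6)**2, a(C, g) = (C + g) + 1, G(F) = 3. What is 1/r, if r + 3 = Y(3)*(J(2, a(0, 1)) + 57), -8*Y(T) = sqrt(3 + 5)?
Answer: 2/1581 - 23*sqrt(2)/1581 ≈ -0.019309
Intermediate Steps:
Y(T) = -sqrt(2)/4 (Y(T) = -sqrt(3 + 5)/8 = -sqrt(2)/4)
a(C, g) = 1 + C + g
J(K, W) = 81 (J(K, W) = (3 + 6)**2 = 9**2 = 81)
r = -3 - 69*sqrt(2)/2 (r = -3 + (-sqrt(2)/4)*(81 + 57) = -3 - sqrt(2)/4*138 = -3 - 69*sqrt(2)/2 ≈ -51.790)
1/r = 1/(-3 - 69*sqrt(2)/2)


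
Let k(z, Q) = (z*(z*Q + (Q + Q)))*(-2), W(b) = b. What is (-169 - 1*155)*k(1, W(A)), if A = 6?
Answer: 11664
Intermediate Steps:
k(z, Q) = -2*z*(2*Q + Q*z) (k(z, Q) = (z*(Q*z + 2*Q))*(-2) = (z*(2*Q + Q*z))*(-2) = -2*z*(2*Q + Q*z))
(-169 - 1*155)*k(1, W(A)) = (-169 - 1*155)*(-2*6*1*(2 + 1)) = (-169 - 155)*(-2*6*1*3) = -324*(-36) = 11664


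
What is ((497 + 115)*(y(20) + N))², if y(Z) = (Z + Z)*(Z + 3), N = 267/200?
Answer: 794836847508201/2500 ≈ 3.1793e+11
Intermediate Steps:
N = 267/200 (N = 267*(1/200) = 267/200 ≈ 1.3350)
y(Z) = 2*Z*(3 + Z) (y(Z) = (2*Z)*(3 + Z) = 2*Z*(3 + Z))
((497 + 115)*(y(20) + N))² = ((497 + 115)*(2*20*(3 + 20) + 267/200))² = (612*(2*20*23 + 267/200))² = (612*(920 + 267/200))² = (612*(184267/200))² = (28192851/50)² = 794836847508201/2500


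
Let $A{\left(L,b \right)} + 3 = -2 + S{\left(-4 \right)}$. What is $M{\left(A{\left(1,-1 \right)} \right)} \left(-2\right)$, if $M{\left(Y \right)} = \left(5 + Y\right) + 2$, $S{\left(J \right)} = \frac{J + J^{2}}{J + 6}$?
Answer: $-16$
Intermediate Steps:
$S{\left(J \right)} = \frac{J + J^{2}}{6 + J}$
$A{\left(L,b \right)} = 1$ ($A{\left(L,b \right)} = -3 - \left(2 + \frac{4 \left(1 - 4\right)}{6 - 4}\right) = -3 - \left(2 + 4 \cdot \frac{1}{2} \left(-3\right)\right) = -3 - \left(2 + 2 \left(-3\right)\right) = -3 + \left(-2 + 6\right) = -3 + 4 = 1$)
$M{\left(Y \right)} = 7 + Y$
$M{\left(A{\left(1,-1 \right)} \right)} \left(-2\right) = \left(7 + 1\right) \left(-2\right) = 8 \left(-2\right) = -16$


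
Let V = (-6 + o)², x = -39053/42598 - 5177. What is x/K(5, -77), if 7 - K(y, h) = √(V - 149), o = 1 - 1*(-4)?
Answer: -1543982293/8391806 - 220568899*I*√37/4195903 ≈ -183.99 - 319.76*I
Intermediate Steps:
o = 5 (o = 1 + 4 = 5)
x = -220568899/42598 (x = -39053*1/42598 - 5177 = -39053/42598 - 5177 = -220568899/42598 ≈ -5177.9)
V = 1 (V = (-6 + 5)² = (-1)² = 1)
K(y, h) = 7 - 2*I*√37 (K(y, h) = 7 - √(1 - 149) = 7 - √(-148) = 7 - 2*I*√37)
x/K(5, -77) = -220568899/(42598*(7 - 2*I*√37))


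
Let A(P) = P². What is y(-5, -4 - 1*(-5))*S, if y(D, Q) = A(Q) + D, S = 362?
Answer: -1448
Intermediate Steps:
y(D, Q) = D + Q² (y(D, Q) = Q² + D = D + Q²)
y(-5, -4 - 1*(-5))*S = (-5 + (-4 - 1*(-5))²)*362 = (-5 + (-4 + 5)²)*362 = (-5 + 1²)*362 = (-5 + 1)*362 = -4*362 = -1448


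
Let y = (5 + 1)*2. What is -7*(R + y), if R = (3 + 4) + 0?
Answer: -133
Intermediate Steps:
y = 12 (y = 6*2 = 12)
R = 7 (R = 7 + 0 = 7)
-7*(R + y) = -7*(7 + 12) = -7*19 = -133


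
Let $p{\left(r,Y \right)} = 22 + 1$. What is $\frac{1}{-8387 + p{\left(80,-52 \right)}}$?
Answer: $- \frac{1}{8364} \approx -0.00011956$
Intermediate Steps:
$p{\left(r,Y \right)} = 23$
$\frac{1}{-8387 + p{\left(80,-52 \right)}} = \frac{1}{-8387 + 23} = \frac{1}{-8364} = - \frac{1}{8364}$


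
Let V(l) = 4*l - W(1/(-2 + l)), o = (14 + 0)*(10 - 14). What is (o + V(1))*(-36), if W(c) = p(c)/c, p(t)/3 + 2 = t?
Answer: 2196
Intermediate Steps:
p(t) = -6 + 3*t
o = -56 (o = 14*(-4) = -56)
W(c) = (-6 + 3*c)/c
V(l) = -15 + 10*l (V(l) = 4*l - (3 - (-12 + 6*l)) = 4*l - (3 - 6*(-2 + l)) = 4*l - (3 + (12 - 6*l)) = 4*l - (15 - 6*l) = 4*l + (-15 + 6*l) = -15 + 10*l)
(o + V(1))*(-36) = (-56 + (-15 + 10*1))*(-36) = (-56 + (-15 + 10))*(-36) = (-56 - 5)*(-36) = -61*(-36) = 2196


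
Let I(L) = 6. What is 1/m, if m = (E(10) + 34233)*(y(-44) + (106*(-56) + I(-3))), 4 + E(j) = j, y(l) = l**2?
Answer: -1/136750566 ≈ -7.3126e-9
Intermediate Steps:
E(j) = -4 + j
m = -136750566 (m = ((-4 + 10) + 34233)*((-44)**2 + (106*(-56) + 6)) = (6 + 34233)*(1936 + (-5936 + 6)) = 34239*(1936 - 5930) = 34239*(-3994) = -136750566)
1/m = 1/(-136750566) = -1/136750566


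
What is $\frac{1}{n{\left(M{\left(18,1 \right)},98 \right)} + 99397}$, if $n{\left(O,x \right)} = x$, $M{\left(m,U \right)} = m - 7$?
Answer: $\frac{1}{99495} \approx 1.0051 \cdot 10^{-5}$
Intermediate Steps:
$M{\left(m,U \right)} = -7 + m$
$\frac{1}{n{\left(M{\left(18,1 \right)},98 \right)} + 99397} = \frac{1}{98 + 99397} = \frac{1}{99495}$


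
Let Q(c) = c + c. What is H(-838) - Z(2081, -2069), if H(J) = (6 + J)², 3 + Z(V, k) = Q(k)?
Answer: 696365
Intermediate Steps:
Q(c) = 2*c
Z(V, k) = -3 + 2*k
H(-838) - Z(2081, -2069) = (6 - 838)² - (-3 + 2*(-2069)) = (-832)² - (-3 - 4138) = 692224 - 1*(-4141) = 692224 + 4141 = 696365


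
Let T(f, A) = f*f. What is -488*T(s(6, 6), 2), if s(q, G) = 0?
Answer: 0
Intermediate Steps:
T(f, A) = f²
-488*T(s(6, 6), 2) = -488*0² = -488*0 = 0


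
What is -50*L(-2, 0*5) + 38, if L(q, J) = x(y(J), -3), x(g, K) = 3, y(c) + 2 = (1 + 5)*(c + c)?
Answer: -112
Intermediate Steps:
y(c) = -2 + 12*c (y(c) = -2 + (1 + 5)*(c + c) = -2 + 6*(2*c) = -2 + 12*c)
L(q, J) = 3
-50*L(-2, 0*5) + 38 = -50*3 + 38 = -150 + 38 = -112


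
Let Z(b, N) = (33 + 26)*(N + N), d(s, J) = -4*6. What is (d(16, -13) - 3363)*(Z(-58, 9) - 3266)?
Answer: 7464948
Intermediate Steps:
d(s, J) = -24
Z(b, N) = 118*N (Z(b, N) = 59*(2*N) = 118*N)
(d(16, -13) - 3363)*(Z(-58, 9) - 3266) = (-24 - 3363)*(118*9 - 3266) = -3387*(1062 - 3266) = -3387*(-2204) = 7464948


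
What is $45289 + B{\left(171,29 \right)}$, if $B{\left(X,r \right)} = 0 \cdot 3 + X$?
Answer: $45460$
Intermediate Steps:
$B{\left(X,r \right)} = X$ ($B{\left(X,r \right)} = 0 + X = X$)
$45289 + B{\left(171,29 \right)} = 45289 + 171 = 45460$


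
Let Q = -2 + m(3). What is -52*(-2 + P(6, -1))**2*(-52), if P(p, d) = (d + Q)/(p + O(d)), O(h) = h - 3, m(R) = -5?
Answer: 97344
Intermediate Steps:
O(h) = -3 + h
Q = -7 (Q = -2 - 5 = -7)
P(p, d) = (-7 + d)/(-3 + d + p) (P(p, d) = (d - 7)/(p + (-3 + d)) = (-7 + d)/(-3 + d + p))
-52*(-2 + P(6, -1))**2*(-52) = -52*(-2 + (-7 - 1)/(-3 - 1 + 6))**2*(-52) = -52*(-2 - 8/2)**2*(-52) = -52*(-2 + (1/2)*(-8))**2*(-52) = -52*(-2 - 4)**2*(-52) = -52*(-6)**2*(-52) = -52*36*(-52) = -1872*(-52) = 97344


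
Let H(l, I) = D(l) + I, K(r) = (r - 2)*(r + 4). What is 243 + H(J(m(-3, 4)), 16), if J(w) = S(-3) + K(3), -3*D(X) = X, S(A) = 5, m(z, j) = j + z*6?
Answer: 255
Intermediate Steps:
m(z, j) = j + 6*z
D(X) = -X/3
K(r) = (-2 + r)*(4 + r)
J(w) = 12 (J(w) = 5 + (-8 + 3² + 2*3) = 5 + (-8 + 9 + 6) = 5 + 7 = 12)
H(l, I) = I - l/3 (H(l, I) = -l/3 + I = I - l/3)
243 + H(J(m(-3, 4)), 16) = 243 + (16 - ⅓*12) = 243 + (16 - 4) = 243 + 12 = 255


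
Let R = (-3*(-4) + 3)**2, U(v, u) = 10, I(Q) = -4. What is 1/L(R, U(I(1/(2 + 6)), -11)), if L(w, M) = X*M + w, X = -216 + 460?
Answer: 1/2665 ≈ 0.00037523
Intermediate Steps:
X = 244
R = 225 (R = (12 + 3)**2 = 15**2 = 225)
L(w, M) = w + 244*M (L(w, M) = 244*M + w = w + 244*M)
1/L(R, U(I(1/(2 + 6)), -11)) = 1/(225 + 244*10) = 1/(225 + 2440) = 1/2665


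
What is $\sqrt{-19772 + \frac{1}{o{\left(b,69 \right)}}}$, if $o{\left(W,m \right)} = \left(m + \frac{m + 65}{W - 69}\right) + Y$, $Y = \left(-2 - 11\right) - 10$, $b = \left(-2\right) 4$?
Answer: $\frac{i \sqrt{14352557487}}{852} \approx 140.61 i$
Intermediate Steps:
$b = -8$
$Y = -23$ ($Y = -13 - 10 = -23$)
$o{\left(W,m \right)} = -23 + m + \frac{65 + m}{-69 + W}$ ($o{\left(W,m \right)} = \left(m + \frac{m + 65}{W - 69}\right) - 23 = \left(m + \frac{65 + m}{-69 + W}\right) - 23 = -23 + m + \frac{65 + m}{-69 + W}$)
$\sqrt{-19772 + \frac{1}{o{\left(b,69 \right)}}} = \sqrt{-19772 + \frac{1}{\frac{1}{-69 - 8} \left(1652 - 4692 - -184 - 552\right)}} = \sqrt{-19772 + \frac{1}{\frac{1}{-77} \left(1652 - 4692 + 184 - 552\right)}} = \sqrt{-19772 + \frac{1}{\left(- \frac{1}{77}\right) \left(-3408\right)}} = \sqrt{-19772 + \frac{1}{\frac{3408}{77}}} = \sqrt{-19772 + \frac{77}{3408}} = \sqrt{- \frac{67382899}{3408}} = \frac{i \sqrt{14352557487}}{852}$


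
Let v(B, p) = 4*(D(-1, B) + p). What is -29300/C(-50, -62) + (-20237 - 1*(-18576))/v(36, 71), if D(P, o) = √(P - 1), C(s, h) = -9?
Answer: 196659407/60516 + 1661*I*√2/20172 ≈ 3249.7 + 0.11645*I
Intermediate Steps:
D(P, o) = √(-1 + P)
v(B, p) = 4*p + 4*I*√2 (v(B, p) = 4*(√(-1 - 1) + p) = 4*(√(-2) + p) = 4*(I*√2 + p) = 4*(p + I*√2) = 4*p + 4*I*√2)
-29300/C(-50, -62) + (-20237 - 1*(-18576))/v(36, 71) = -29300/(-9) + (-20237 - 1*(-18576))/(4*71 + 4*I*√2) = -29300*(-⅑) + (-20237 + 18576)/(284 + 4*I*√2) = 29300/9 - 1661/(284 + 4*I*√2)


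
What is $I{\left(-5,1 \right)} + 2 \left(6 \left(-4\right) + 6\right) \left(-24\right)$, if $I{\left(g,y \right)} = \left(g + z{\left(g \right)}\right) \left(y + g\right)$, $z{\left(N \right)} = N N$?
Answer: $784$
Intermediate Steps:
$z{\left(N \right)} = N^{2}$
$I{\left(g,y \right)} = \left(g + y\right) \left(g + g^{2}\right)$ ($I{\left(g,y \right)} = \left(g + g^{2}\right) \left(y + g\right) = \left(g + g^{2}\right) \left(g + y\right) = \left(g + y\right) \left(g + g^{2}\right)$)
$I{\left(-5,1 \right)} + 2 \left(6 \left(-4\right) + 6\right) \left(-24\right) = - 5 \left(-5 + 1 + \left(-5\right)^{2} - 5\right) + 2 \left(6 \left(-4\right) + 6\right) \left(-24\right) = - 5 \left(-5 + 1 + 25 - 5\right) + 2 \left(-24 + 6\right) \left(-24\right) = \left(-5\right) 16 + 2 \left(-18\right) \left(-24\right) = -80 - -864 = -80 + 864 = 784$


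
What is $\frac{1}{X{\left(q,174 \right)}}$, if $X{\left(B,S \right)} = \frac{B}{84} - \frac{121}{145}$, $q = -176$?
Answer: $- \frac{3045}{8921} \approx -0.34133$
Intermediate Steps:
$X{\left(B,S \right)} = - \frac{121}{145} + \frac{B}{84}$ ($X{\left(B,S \right)} = B \frac{1}{84} - \frac{121}{145} = \frac{B}{84} - \frac{121}{145} = - \frac{121}{145} + \frac{B}{84}$)
$\frac{1}{X{\left(q,174 \right)}} = \frac{1}{- \frac{121}{145} + \frac{1}{84} \left(-176\right)} = \frac{1}{- \frac{121}{145} - \frac{44}{21}} = \frac{1}{- \frac{8921}{3045}} = - \frac{3045}{8921}$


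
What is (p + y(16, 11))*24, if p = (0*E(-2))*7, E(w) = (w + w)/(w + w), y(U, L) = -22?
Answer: -528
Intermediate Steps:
E(w) = 1 (E(w) = (2*w)/((2*w)) = (2*w)*(1/(2*w)) = 1)
p = 0 (p = (0*1)*7 = 0*7 = 0)
(p + y(16, 11))*24 = (0 - 22)*24 = -22*24 = -528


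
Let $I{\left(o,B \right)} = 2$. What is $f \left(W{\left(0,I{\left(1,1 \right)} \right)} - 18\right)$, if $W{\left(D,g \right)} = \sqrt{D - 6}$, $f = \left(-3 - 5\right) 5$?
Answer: $720 - 40 i \sqrt{6} \approx 720.0 - 97.98 i$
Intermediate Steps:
$f = -40$ ($f = \left(-8\right) 5 = -40$)
$W{\left(D,g \right)} = \sqrt{-6 + D}$
$f \left(W{\left(0,I{\left(1,1 \right)} \right)} - 18\right) = - 40 \left(\sqrt{-6 + 0} - 18\right) = - 40 \left(\sqrt{-6} - 18\right) = - 40 \left(i \sqrt{6} - 18\right) = - 40 \left(-18 + i \sqrt{6}\right) = 720 - 40 i \sqrt{6}$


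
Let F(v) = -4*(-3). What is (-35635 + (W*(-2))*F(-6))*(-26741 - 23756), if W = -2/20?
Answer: 8996697011/5 ≈ 1.7993e+9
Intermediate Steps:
F(v) = 12
W = -⅒ (W = -2*1/20 = -⅒ ≈ -0.10000)
(-35635 + (W*(-2))*F(-6))*(-26741 - 23756) = (-35635 - ⅒*(-2)*12)*(-26741 - 23756) = (-35635 + (⅕)*12)*(-50497) = (-35635 + 12/5)*(-50497) = -178163/5*(-50497) = 8996697011/5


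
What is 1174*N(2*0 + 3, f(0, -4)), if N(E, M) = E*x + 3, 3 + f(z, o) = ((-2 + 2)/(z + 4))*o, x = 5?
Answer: 21132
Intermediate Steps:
f(z, o) = -3 (f(z, o) = -3 + ((-2 + 2)/(z + 4))*o = -3 + (0/(4 + z))*o = -3 + 0*o = -3 + 0 = -3)
N(E, M) = 3 + 5*E (N(E, M) = E*5 + 3 = 5*E + 3 = 3 + 5*E)
1174*N(2*0 + 3, f(0, -4)) = 1174*(3 + 5*(2*0 + 3)) = 1174*(3 + 5*(0 + 3)) = 1174*(3 + 5*3) = 1174*(3 + 15) = 1174*18 = 21132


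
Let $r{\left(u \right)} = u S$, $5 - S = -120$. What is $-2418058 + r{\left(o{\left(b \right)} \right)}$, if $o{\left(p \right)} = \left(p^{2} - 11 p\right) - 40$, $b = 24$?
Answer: $-2384058$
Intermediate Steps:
$S = 125$ ($S = 5 - -120 = 5 + 120 = 125$)
$o{\left(p \right)} = -40 + p^{2} - 11 p$
$r{\left(u \right)} = 125 u$ ($r{\left(u \right)} = u 125 = 125 u$)
$-2418058 + r{\left(o{\left(b \right)} \right)} = -2418058 + 125 \left(-40 + 24^{2} - 264\right) = -2418058 + 125 \left(-40 + 576 - 264\right) = -2418058 + 125 \cdot 272 = -2418058 + 34000 = -2384058$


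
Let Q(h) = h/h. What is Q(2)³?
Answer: 1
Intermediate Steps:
Q(h) = 1
Q(2)³ = 1³ = 1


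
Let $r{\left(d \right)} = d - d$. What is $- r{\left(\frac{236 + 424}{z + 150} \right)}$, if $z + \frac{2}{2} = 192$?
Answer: $0$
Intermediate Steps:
$z = 191$ ($z = -1 + 192 = 191$)
$r{\left(d \right)} = 0$
$- r{\left(\frac{236 + 424}{z + 150} \right)} = \left(-1\right) 0 = 0$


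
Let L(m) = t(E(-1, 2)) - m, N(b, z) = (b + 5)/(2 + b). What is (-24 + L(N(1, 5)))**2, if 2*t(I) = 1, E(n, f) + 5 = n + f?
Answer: 2601/4 ≈ 650.25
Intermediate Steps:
E(n, f) = -5 + f + n (E(n, f) = -5 + (n + f) = -5 + (f + n) = -5 + f + n)
N(b, z) = (5 + b)/(2 + b)
t(I) = 1/2 (t(I) = (1/2)*1 = 1/2)
L(m) = 1/2 - m
(-24 + L(N(1, 5)))**2 = (-24 + (1/2 - (5 + 1)/(2 + 1)))**2 = (-24 + (1/2 - 6/3))**2 = (-24 + (1/2 - 1*2))**2 = (-24 + (1/2 - 2))**2 = (-24 - 3/2)**2 = (-51/2)**2 = 2601/4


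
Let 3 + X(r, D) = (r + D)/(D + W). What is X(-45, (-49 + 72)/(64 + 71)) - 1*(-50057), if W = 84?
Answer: 568757550/11363 ≈ 50053.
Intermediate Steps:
X(r, D) = -3 + (D + r)/(84 + D) (X(r, D) = -3 + (r + D)/(D + 84) = -3 + (D + r)/(84 + D))
X(-45, (-49 + 72)/(64 + 71)) - 1*(-50057) = (-252 - 45 - 2*(-49 + 72)/(64 + 71))/(84 + (-49 + 72)/(64 + 71)) - 1*(-50057) = (-252 - 45 - 46/135)/(84 + 23/135) + 50057 = (-252 - 45 - 46/135)/(84 + 23*(1/135)) + 50057 = (-252 - 45 - 2*23/135)/(84 + 23/135) + 50057 = (-252 - 45 - 46/135)/(11363/135) + 50057 = (135/11363)*(-40141/135) + 50057 = -40141/11363 + 50057 = 568757550/11363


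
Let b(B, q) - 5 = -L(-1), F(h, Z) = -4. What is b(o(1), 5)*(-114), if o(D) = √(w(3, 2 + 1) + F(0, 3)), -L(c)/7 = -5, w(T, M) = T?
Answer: 3420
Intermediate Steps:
L(c) = 35 (L(c) = -7*(-5) = 35)
o(D) = I (o(D) = √(3 - 4) = √(-1) = I)
b(B, q) = -30 (b(B, q) = 5 - 1*35 = 5 - 35 = -30)
b(o(1), 5)*(-114) = -30*(-114) = 3420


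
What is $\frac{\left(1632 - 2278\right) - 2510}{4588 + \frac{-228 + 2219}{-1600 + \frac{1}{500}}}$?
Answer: $- \frac{210399737}{305783326} \approx -0.68807$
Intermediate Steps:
$\frac{\left(1632 - 2278\right) - 2510}{4588 + \frac{-228 + 2219}{-1600 + \frac{1}{500}}} = \frac{\left(1632 - 2278\right) - 2510}{4588 + \frac{1991}{-1600 + \frac{1}{500}}} = \frac{-646 - 2510}{4588 + \frac{1991}{- \frac{799999}{500}}} = - \frac{3156}{4588 + 1991 \left(- \frac{500}{799999}\right)} = - \frac{3156}{4588 - \frac{995500}{799999}} = - \frac{3156}{\frac{3669399912}{799999}} = \left(-3156\right) \frac{799999}{3669399912} = - \frac{210399737}{305783326}$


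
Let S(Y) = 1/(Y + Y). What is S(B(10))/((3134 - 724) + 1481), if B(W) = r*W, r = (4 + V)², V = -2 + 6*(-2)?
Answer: 1/7782000 ≈ 1.2850e-7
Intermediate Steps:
V = -14 (V = -2 - 12 = -14)
r = 100 (r = (4 - 14)² = (-10)² = 100)
B(W) = 100*W
S(Y) = 1/(2*Y)
S(B(10))/((3134 - 724) + 1481) = (1/(2*((100*10))))/((3134 - 724) + 1481) = ((½)/1000)/(2410 + 1481) = ((½)*(1/1000))/3891 = (1/2000)*(1/3891) = 1/7782000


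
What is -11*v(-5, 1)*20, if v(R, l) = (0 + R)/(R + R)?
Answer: -110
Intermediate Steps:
v(R, l) = ½ (v(R, l) = R/((2*R)) = R*(1/(2*R)) = ½)
-11*v(-5, 1)*20 = -11*½*20 = -11/2*20 = -110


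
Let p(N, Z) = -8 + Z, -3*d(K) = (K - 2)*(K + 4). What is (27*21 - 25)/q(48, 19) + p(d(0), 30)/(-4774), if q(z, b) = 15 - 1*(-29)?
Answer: 58785/4774 ≈ 12.314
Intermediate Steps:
q(z, b) = 44 (q(z, b) = 15 + 29 = 44)
d(K) = -(-2 + K)*(4 + K)/3 (d(K) = -(K - 2)*(K + 4)/3 = -(-2 + K)*(4 + K)/3)
(27*21 - 25)/q(48, 19) + p(d(0), 30)/(-4774) = (27*21 - 25)/44 + (-8 + 30)/(-4774) = (567 - 25)*(1/44) + 22*(-1/4774) = 542*(1/44) - 1/217 = 271/22 - 1/217 = 58785/4774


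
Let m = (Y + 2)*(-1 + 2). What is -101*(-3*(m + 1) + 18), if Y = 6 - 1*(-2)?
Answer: 1515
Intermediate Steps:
Y = 8 (Y = 6 + 2 = 8)
m = 10 (m = (8 + 2)*(-1 + 2) = 10*1 = 10)
-101*(-3*(m + 1) + 18) = -101*(-3*(10 + 1) + 18) = -101*(-3*11 + 18) = -101*(-33 + 18) = -101*(-15) = 1515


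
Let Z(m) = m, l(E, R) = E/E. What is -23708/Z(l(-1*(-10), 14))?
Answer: -23708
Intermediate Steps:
l(E, R) = 1
-23708/Z(l(-1*(-10), 14)) = -23708/1 = -23708*1 = -23708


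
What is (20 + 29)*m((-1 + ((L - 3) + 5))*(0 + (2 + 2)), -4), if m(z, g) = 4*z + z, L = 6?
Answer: 6860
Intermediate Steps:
m(z, g) = 5*z
(20 + 29)*m((-1 + ((L - 3) + 5))*(0 + (2 + 2)), -4) = (20 + 29)*(5*((-1 + ((6 - 3) + 5))*(0 + (2 + 2)))) = 49*(5*((-1 + (3 + 5))*(0 + 4))) = 49*(5*((-1 + 8)*4)) = 49*(5*(7*4)) = 49*(5*28) = 49*140 = 6860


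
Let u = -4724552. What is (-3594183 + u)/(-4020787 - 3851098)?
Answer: 1663747/1574377 ≈ 1.0568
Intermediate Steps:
(-3594183 + u)/(-4020787 - 3851098) = (-3594183 - 4724552)/(-4020787 - 3851098) = -8318735/(-7871885) = -8318735*(-1/7871885) = 1663747/1574377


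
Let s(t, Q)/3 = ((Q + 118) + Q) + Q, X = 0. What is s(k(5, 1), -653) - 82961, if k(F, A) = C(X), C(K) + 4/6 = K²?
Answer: -88484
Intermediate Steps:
C(K) = -⅔ + K²
k(F, A) = -⅔ (k(F, A) = -⅔ + 0² = -⅔ + 0 = -⅔)
s(t, Q) = 354 + 9*Q (s(t, Q) = 3*(((Q + 118) + Q) + Q) = 3*(((118 + Q) + Q) + Q) = 3*((118 + 2*Q) + Q) = 3*(118 + 3*Q) = 354 + 9*Q)
s(k(5, 1), -653) - 82961 = (354 + 9*(-653)) - 82961 = (354 - 5877) - 82961 = -5523 - 82961 = -88484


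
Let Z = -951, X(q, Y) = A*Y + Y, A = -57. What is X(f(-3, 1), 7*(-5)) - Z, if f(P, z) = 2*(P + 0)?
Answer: 2911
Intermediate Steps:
f(P, z) = 2*P
X(q, Y) = -56*Y (X(q, Y) = -57*Y + Y = -56*Y)
X(f(-3, 1), 7*(-5)) - Z = -392*(-5) - 1*(-951) = -56*(-35) + 951 = 1960 + 951 = 2911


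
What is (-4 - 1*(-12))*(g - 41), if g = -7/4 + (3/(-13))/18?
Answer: -13342/39 ≈ -342.10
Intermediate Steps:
g = -275/156 (g = -7*¼ + (3*(-1/13))*(1/18) = -7/4 - 3/13*1/18 = -7/4 - 1/78 = -275/156 ≈ -1.7628)
(-4 - 1*(-12))*(g - 41) = (-4 - 1*(-12))*(-275/156 - 41) = (-4 + 12)*(-6671/156) = 8*(-6671/156) = -13342/39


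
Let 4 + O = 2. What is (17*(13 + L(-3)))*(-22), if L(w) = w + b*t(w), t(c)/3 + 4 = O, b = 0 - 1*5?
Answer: -37400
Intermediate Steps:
b = -5 (b = 0 - 5 = -5)
O = -2 (O = -4 + 2 = -2)
t(c) = -18 (t(c) = -12 + 3*(-2) = -12 - 6 = -18)
L(w) = 90 + w (L(w) = w - 5*(-18) = w + 90 = 90 + w)
(17*(13 + L(-3)))*(-22) = (17*(13 + (90 - 3)))*(-22) = (17*(13 + 87))*(-22) = (17*100)*(-22) = 1700*(-22) = -37400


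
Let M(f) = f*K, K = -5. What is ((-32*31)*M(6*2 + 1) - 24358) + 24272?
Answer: 64394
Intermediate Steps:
M(f) = -5*f (M(f) = f*(-5) = -5*f)
((-32*31)*M(6*2 + 1) - 24358) + 24272 = ((-32*31)*(-5*(6*2 + 1)) - 24358) + 24272 = (-(-4960)*(12 + 1) - 24358) + 24272 = (-(-4960)*13 - 24358) + 24272 = (-992*(-65) - 24358) + 24272 = (64480 - 24358) + 24272 = 40122 + 24272 = 64394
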